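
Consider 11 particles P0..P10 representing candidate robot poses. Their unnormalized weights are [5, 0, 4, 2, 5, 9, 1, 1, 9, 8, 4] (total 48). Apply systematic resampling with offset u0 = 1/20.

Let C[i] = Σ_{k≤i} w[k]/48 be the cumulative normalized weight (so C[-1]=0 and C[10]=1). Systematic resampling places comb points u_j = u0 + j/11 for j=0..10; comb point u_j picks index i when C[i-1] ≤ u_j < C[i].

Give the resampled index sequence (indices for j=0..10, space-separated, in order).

C = [5/48, 5/48, 3/16, 11/48, 1/3, 25/48, 13/24, 9/16, 3/4, 11/12, 1]
j=0: u_0=1/20 ∈ [0, 5/48) → index 0
j=1: u_1=31/220 ∈ [5/48, 3/16) → index 2
j=2: u_2=51/220 ∈ [11/48, 1/3) → index 4
j=3: u_3=71/220 ∈ [11/48, 1/3) → index 4
j=4: u_4=91/220 ∈ [1/3, 25/48) → index 5
j=5: u_5=111/220 ∈ [1/3, 25/48) → index 5
j=6: u_6=131/220 ∈ [9/16, 3/4) → index 8
j=7: u_7=151/220 ∈ [9/16, 3/4) → index 8
j=8: u_8=171/220 ∈ [3/4, 11/12) → index 9
j=9: u_9=191/220 ∈ [3/4, 11/12) → index 9
j=10: u_10=211/220 ∈ [11/12, 1) → index 10

0 2 4 4 5 5 8 8 9 9 10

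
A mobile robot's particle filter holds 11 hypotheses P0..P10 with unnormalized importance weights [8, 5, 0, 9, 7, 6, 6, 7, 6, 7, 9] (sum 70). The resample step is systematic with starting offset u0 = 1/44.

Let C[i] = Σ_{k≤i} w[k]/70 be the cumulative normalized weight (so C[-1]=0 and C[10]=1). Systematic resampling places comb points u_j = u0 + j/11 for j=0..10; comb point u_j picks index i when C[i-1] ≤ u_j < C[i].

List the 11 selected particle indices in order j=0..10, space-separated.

0 0 3 3 4 5 6 7 8 9 10

C = [4/35, 13/70, 13/70, 11/35, 29/70, 1/2, 41/70, 24/35, 27/35, 61/70, 1]
j=0: u_0=1/44 ∈ [0, 4/35) → index 0
j=1: u_1=5/44 ∈ [0, 4/35) → index 0
j=2: u_2=9/44 ∈ [13/70, 11/35) → index 3
j=3: u_3=13/44 ∈ [13/70, 11/35) → index 3
j=4: u_4=17/44 ∈ [11/35, 29/70) → index 4
j=5: u_5=21/44 ∈ [29/70, 1/2) → index 5
j=6: u_6=25/44 ∈ [1/2, 41/70) → index 6
j=7: u_7=29/44 ∈ [41/70, 24/35) → index 7
j=8: u_8=3/4 ∈ [24/35, 27/35) → index 8
j=9: u_9=37/44 ∈ [27/35, 61/70) → index 9
j=10: u_10=41/44 ∈ [61/70, 1) → index 10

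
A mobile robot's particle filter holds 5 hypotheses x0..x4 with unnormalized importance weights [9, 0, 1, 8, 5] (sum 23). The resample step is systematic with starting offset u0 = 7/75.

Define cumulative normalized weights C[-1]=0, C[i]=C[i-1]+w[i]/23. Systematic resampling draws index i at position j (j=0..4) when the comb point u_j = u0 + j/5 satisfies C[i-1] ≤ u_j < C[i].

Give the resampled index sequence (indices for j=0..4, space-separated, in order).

C = [9/23, 9/23, 10/23, 18/23, 1]
j=0: u_0=7/75 ∈ [0, 9/23) → index 0
j=1: u_1=22/75 ∈ [0, 9/23) → index 0
j=2: u_2=37/75 ∈ [10/23, 18/23) → index 3
j=3: u_3=52/75 ∈ [10/23, 18/23) → index 3
j=4: u_4=67/75 ∈ [18/23, 1) → index 4

0 0 3 3 4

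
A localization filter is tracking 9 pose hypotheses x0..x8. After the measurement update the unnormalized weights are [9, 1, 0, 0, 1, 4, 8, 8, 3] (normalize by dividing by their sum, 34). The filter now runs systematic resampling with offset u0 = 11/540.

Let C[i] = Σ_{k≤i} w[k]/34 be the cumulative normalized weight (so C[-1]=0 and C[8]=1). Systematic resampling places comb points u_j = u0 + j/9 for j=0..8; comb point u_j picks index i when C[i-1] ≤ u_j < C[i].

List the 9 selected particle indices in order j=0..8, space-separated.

C = [9/34, 5/17, 5/17, 5/17, 11/34, 15/34, 23/34, 31/34, 1]
j=0: u_0=11/540 ∈ [0, 9/34) → index 0
j=1: u_1=71/540 ∈ [0, 9/34) → index 0
j=2: u_2=131/540 ∈ [0, 9/34) → index 0
j=3: u_3=191/540 ∈ [11/34, 15/34) → index 5
j=4: u_4=251/540 ∈ [15/34, 23/34) → index 6
j=5: u_5=311/540 ∈ [15/34, 23/34) → index 6
j=6: u_6=371/540 ∈ [23/34, 31/34) → index 7
j=7: u_7=431/540 ∈ [23/34, 31/34) → index 7
j=8: u_8=491/540 ∈ [23/34, 31/34) → index 7

0 0 0 5 6 6 7 7 7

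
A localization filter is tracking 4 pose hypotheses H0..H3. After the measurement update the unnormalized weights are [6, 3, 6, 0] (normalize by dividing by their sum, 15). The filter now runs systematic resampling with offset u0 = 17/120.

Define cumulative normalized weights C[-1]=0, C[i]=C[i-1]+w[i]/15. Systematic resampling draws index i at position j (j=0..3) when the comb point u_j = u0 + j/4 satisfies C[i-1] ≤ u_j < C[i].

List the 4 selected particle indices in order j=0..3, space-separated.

0 0 2 2

C = [2/5, 3/5, 1, 1]
j=0: u_0=17/120 ∈ [0, 2/5) → index 0
j=1: u_1=47/120 ∈ [0, 2/5) → index 0
j=2: u_2=77/120 ∈ [3/5, 1) → index 2
j=3: u_3=107/120 ∈ [3/5, 1) → index 2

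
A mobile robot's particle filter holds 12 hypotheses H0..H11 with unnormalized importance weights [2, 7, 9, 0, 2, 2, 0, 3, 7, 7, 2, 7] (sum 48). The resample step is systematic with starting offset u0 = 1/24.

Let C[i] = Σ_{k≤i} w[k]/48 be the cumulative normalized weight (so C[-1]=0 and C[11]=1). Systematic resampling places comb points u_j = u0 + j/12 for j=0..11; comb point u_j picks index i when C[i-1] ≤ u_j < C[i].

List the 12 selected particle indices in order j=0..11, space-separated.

C = [1/24, 3/16, 3/8, 3/8, 5/12, 11/24, 11/24, 25/48, 2/3, 13/16, 41/48, 1]
j=0: u_0=1/24 ∈ [1/24, 3/16) → index 1
j=1: u_1=1/8 ∈ [1/24, 3/16) → index 1
j=2: u_2=5/24 ∈ [3/16, 3/8) → index 2
j=3: u_3=7/24 ∈ [3/16, 3/8) → index 2
j=4: u_4=3/8 ∈ [3/8, 5/12) → index 4
j=5: u_5=11/24 ∈ [11/24, 25/48) → index 7
j=6: u_6=13/24 ∈ [25/48, 2/3) → index 8
j=7: u_7=5/8 ∈ [25/48, 2/3) → index 8
j=8: u_8=17/24 ∈ [2/3, 13/16) → index 9
j=9: u_9=19/24 ∈ [2/3, 13/16) → index 9
j=10: u_10=7/8 ∈ [41/48, 1) → index 11
j=11: u_11=23/24 ∈ [41/48, 1) → index 11

1 1 2 2 4 7 8 8 9 9 11 11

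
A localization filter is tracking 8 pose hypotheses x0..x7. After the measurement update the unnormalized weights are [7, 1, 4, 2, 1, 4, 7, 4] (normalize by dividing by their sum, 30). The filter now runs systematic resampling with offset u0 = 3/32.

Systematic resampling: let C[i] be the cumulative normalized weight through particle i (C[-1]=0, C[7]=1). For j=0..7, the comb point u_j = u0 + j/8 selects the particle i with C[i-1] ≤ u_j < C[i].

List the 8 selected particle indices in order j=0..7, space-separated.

0 0 2 4 5 6 6 7

C = [7/30, 4/15, 2/5, 7/15, 1/2, 19/30, 13/15, 1]
j=0: u_0=3/32 ∈ [0, 7/30) → index 0
j=1: u_1=7/32 ∈ [0, 7/30) → index 0
j=2: u_2=11/32 ∈ [4/15, 2/5) → index 2
j=3: u_3=15/32 ∈ [7/15, 1/2) → index 4
j=4: u_4=19/32 ∈ [1/2, 19/30) → index 5
j=5: u_5=23/32 ∈ [19/30, 13/15) → index 6
j=6: u_6=27/32 ∈ [19/30, 13/15) → index 6
j=7: u_7=31/32 ∈ [13/15, 1) → index 7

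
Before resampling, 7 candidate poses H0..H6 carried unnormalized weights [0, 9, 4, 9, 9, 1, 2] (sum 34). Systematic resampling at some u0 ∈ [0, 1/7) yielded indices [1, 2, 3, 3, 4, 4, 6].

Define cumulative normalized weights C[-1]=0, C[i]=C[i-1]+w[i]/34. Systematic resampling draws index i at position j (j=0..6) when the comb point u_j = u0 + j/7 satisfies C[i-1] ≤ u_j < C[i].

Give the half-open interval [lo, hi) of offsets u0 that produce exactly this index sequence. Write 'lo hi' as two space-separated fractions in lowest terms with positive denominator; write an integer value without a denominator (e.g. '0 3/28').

C = [0, 9/34, 13/34, 11/17, 31/34, 16/17, 1]
j=0 picked index 1: u0 ∈ [0, 9/34)
j=1 picked index 2: u0 ∈ [29/238, 57/238)
j=2 picked index 3: u0 ∈ [23/238, 43/119)
j=3 picked index 3: u0 ∈ [-11/238, 26/119)
j=4 picked index 4: u0 ∈ [9/119, 81/238)
j=5 picked index 4: u0 ∈ [-8/119, 47/238)
j=6 picked index 6: u0 ∈ [10/119, 1/7)
intersection: [29/238, 1/7)

29/238 1/7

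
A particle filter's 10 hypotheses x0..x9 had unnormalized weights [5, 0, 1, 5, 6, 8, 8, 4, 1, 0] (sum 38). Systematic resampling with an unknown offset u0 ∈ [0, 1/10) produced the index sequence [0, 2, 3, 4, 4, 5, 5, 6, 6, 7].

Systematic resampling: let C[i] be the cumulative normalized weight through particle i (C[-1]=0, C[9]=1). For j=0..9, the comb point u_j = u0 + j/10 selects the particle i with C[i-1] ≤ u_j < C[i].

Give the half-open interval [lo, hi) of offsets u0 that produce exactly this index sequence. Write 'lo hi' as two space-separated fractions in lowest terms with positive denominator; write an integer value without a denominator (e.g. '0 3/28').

3/95 9/190

C = [5/38, 5/38, 3/19, 11/38, 17/38, 25/38, 33/38, 37/38, 1, 1]
j=0 picked index 0: u0 ∈ [0, 5/38)
j=1 picked index 2: u0 ∈ [3/95, 11/190)
j=2 picked index 3: u0 ∈ [-4/95, 17/190)
j=3 picked index 4: u0 ∈ [-1/95, 14/95)
j=4 picked index 4: u0 ∈ [-21/190, 9/190)
j=5 picked index 5: u0 ∈ [-1/19, 3/19)
j=6 picked index 5: u0 ∈ [-29/190, 11/190)
j=7 picked index 6: u0 ∈ [-4/95, 16/95)
j=8 picked index 6: u0 ∈ [-27/190, 13/190)
j=9 picked index 7: u0 ∈ [-3/95, 7/95)
intersection: [3/95, 9/190)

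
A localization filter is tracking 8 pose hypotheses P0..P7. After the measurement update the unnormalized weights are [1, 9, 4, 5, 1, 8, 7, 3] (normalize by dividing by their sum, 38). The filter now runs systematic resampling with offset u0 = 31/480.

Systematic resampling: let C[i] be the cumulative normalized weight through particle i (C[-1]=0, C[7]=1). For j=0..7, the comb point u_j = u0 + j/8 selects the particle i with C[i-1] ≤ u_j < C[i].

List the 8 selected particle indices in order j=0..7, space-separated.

1 1 2 3 5 5 6 7

C = [1/38, 5/19, 7/19, 1/2, 10/19, 14/19, 35/38, 1]
j=0: u_0=31/480 ∈ [1/38, 5/19) → index 1
j=1: u_1=91/480 ∈ [1/38, 5/19) → index 1
j=2: u_2=151/480 ∈ [5/19, 7/19) → index 2
j=3: u_3=211/480 ∈ [7/19, 1/2) → index 3
j=4: u_4=271/480 ∈ [10/19, 14/19) → index 5
j=5: u_5=331/480 ∈ [10/19, 14/19) → index 5
j=6: u_6=391/480 ∈ [14/19, 35/38) → index 6
j=7: u_7=451/480 ∈ [35/38, 1) → index 7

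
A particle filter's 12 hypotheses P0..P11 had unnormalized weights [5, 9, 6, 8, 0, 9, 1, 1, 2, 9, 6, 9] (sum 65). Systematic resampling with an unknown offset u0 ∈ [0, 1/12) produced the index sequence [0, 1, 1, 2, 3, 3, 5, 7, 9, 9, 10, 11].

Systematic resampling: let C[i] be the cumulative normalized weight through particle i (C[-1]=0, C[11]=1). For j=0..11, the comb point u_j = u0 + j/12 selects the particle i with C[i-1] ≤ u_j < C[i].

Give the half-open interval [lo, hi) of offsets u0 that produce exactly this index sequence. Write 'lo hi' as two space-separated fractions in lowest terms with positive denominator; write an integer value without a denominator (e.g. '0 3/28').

C = [1/13, 14/65, 4/13, 28/65, 28/65, 37/65, 38/65, 3/5, 41/65, 10/13, 56/65, 1]
j=0 picked index 0: u0 ∈ [0, 1/13)
j=1 picked index 1: u0 ∈ [-1/156, 103/780)
j=2 picked index 1: u0 ∈ [-7/78, 19/390)
j=3 picked index 2: u0 ∈ [-9/260, 3/52)
j=4 picked index 3: u0 ∈ [-1/39, 19/195)
j=5 picked index 3: u0 ∈ [-17/156, 11/780)
j=6 picked index 5: u0 ∈ [-9/130, 9/130)
j=7 picked index 7: u0 ∈ [1/780, 1/60)
j=8 picked index 9: u0 ∈ [-7/195, 4/39)
j=9 picked index 9: u0 ∈ [-31/260, 1/52)
j=10 picked index 10: u0 ∈ [-5/78, 11/390)
j=11 picked index 11: u0 ∈ [-43/780, 1/12)
intersection: [1/780, 11/780)

1/780 11/780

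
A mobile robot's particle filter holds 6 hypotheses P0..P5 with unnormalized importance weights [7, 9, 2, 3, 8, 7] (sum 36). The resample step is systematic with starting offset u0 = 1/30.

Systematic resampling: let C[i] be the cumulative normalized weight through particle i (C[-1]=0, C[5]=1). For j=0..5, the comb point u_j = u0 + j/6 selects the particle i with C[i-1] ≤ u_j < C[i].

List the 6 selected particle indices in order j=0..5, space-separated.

0 1 1 3 4 5

C = [7/36, 4/9, 1/2, 7/12, 29/36, 1]
j=0: u_0=1/30 ∈ [0, 7/36) → index 0
j=1: u_1=1/5 ∈ [7/36, 4/9) → index 1
j=2: u_2=11/30 ∈ [7/36, 4/9) → index 1
j=3: u_3=8/15 ∈ [1/2, 7/12) → index 3
j=4: u_4=7/10 ∈ [7/12, 29/36) → index 4
j=5: u_5=13/15 ∈ [29/36, 1) → index 5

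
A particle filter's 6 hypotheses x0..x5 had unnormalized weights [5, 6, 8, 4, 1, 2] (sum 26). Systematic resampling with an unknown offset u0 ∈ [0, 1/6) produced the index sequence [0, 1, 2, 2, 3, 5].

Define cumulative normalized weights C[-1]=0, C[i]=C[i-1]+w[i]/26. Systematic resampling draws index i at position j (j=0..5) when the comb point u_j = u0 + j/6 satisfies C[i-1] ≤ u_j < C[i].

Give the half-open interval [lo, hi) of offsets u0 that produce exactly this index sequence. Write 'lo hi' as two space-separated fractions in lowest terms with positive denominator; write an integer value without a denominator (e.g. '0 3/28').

C = [5/26, 11/26, 19/26, 23/26, 12/13, 1]
j=0 picked index 0: u0 ∈ [0, 5/26)
j=1 picked index 1: u0 ∈ [1/39, 10/39)
j=2 picked index 2: u0 ∈ [7/78, 31/78)
j=3 picked index 2: u0 ∈ [-1/13, 3/13)
j=4 picked index 3: u0 ∈ [5/78, 17/78)
j=5 picked index 5: u0 ∈ [7/78, 1/6)
intersection: [7/78, 1/6)

7/78 1/6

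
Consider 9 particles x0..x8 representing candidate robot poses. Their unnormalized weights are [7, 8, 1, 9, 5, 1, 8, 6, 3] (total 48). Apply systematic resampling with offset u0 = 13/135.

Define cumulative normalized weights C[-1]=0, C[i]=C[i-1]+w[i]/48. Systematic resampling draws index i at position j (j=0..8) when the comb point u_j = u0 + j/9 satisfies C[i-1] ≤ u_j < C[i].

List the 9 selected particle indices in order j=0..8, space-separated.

0 1 2 3 4 6 6 7 8

C = [7/48, 5/16, 1/3, 25/48, 5/8, 31/48, 13/16, 15/16, 1]
j=0: u_0=13/135 ∈ [0, 7/48) → index 0
j=1: u_1=28/135 ∈ [7/48, 5/16) → index 1
j=2: u_2=43/135 ∈ [5/16, 1/3) → index 2
j=3: u_3=58/135 ∈ [1/3, 25/48) → index 3
j=4: u_4=73/135 ∈ [25/48, 5/8) → index 4
j=5: u_5=88/135 ∈ [31/48, 13/16) → index 6
j=6: u_6=103/135 ∈ [31/48, 13/16) → index 6
j=7: u_7=118/135 ∈ [13/16, 15/16) → index 7
j=8: u_8=133/135 ∈ [15/16, 1) → index 8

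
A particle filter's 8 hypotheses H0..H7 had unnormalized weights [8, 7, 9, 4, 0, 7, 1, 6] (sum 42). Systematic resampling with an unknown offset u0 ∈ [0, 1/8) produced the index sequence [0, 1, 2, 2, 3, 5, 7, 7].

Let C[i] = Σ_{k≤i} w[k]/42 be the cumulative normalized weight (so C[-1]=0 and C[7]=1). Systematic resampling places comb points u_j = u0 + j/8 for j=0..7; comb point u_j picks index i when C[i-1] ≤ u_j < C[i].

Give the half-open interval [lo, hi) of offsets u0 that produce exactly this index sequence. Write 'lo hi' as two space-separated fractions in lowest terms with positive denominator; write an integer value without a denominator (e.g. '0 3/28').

C = [4/21, 5/14, 4/7, 2/3, 2/3, 5/6, 6/7, 1]
j=0 picked index 0: u0 ∈ [0, 4/21)
j=1 picked index 1: u0 ∈ [11/168, 13/56)
j=2 picked index 2: u0 ∈ [3/28, 9/28)
j=3 picked index 2: u0 ∈ [-1/56, 11/56)
j=4 picked index 3: u0 ∈ [1/14, 1/6)
j=5 picked index 5: u0 ∈ [1/24, 5/24)
j=6 picked index 7: u0 ∈ [3/28, 1/4)
j=7 picked index 7: u0 ∈ [-1/56, 1/8)
intersection: [3/28, 1/8)

3/28 1/8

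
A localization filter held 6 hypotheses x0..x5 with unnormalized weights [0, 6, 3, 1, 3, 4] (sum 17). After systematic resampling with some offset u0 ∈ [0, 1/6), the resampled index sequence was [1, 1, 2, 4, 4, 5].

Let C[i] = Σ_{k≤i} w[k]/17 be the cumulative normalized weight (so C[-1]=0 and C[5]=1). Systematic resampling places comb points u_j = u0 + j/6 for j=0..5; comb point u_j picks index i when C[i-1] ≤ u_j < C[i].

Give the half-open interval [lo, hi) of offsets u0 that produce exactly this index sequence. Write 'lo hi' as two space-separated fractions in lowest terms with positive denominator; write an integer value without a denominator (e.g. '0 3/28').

3/34 5/51

C = [0, 6/17, 9/17, 10/17, 13/17, 1]
j=0 picked index 1: u0 ∈ [0, 6/17)
j=1 picked index 1: u0 ∈ [-1/6, 19/102)
j=2 picked index 2: u0 ∈ [1/51, 10/51)
j=3 picked index 4: u0 ∈ [3/34, 9/34)
j=4 picked index 4: u0 ∈ [-4/51, 5/51)
j=5 picked index 5: u0 ∈ [-7/102, 1/6)
intersection: [3/34, 5/51)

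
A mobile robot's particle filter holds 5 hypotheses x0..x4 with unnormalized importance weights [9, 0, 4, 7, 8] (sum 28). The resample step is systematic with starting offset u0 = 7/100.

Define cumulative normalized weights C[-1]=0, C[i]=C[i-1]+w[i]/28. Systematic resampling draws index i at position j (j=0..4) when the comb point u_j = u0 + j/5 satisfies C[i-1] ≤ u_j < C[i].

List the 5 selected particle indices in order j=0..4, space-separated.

0 0 3 3 4

C = [9/28, 9/28, 13/28, 5/7, 1]
j=0: u_0=7/100 ∈ [0, 9/28) → index 0
j=1: u_1=27/100 ∈ [0, 9/28) → index 0
j=2: u_2=47/100 ∈ [13/28, 5/7) → index 3
j=3: u_3=67/100 ∈ [13/28, 5/7) → index 3
j=4: u_4=87/100 ∈ [5/7, 1) → index 4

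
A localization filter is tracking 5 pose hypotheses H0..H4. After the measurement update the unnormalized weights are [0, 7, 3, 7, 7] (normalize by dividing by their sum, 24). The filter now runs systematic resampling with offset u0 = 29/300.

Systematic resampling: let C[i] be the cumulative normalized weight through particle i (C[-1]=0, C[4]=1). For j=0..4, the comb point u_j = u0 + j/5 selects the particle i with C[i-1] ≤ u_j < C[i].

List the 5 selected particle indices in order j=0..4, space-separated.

C = [0, 7/24, 5/12, 17/24, 1]
j=0: u_0=29/300 ∈ [0, 7/24) → index 1
j=1: u_1=89/300 ∈ [7/24, 5/12) → index 2
j=2: u_2=149/300 ∈ [5/12, 17/24) → index 3
j=3: u_3=209/300 ∈ [5/12, 17/24) → index 3
j=4: u_4=269/300 ∈ [17/24, 1) → index 4

1 2 3 3 4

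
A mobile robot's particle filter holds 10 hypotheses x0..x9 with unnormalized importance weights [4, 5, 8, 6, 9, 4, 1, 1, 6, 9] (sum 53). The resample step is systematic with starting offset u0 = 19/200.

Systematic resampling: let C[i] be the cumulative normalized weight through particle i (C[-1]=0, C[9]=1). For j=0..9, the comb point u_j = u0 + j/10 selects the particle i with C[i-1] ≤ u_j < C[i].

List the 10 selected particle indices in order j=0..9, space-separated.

1 2 2 3 4 4 6 8 9 9

C = [4/53, 9/53, 17/53, 23/53, 32/53, 36/53, 37/53, 38/53, 44/53, 1]
j=0: u_0=19/200 ∈ [4/53, 9/53) → index 1
j=1: u_1=39/200 ∈ [9/53, 17/53) → index 2
j=2: u_2=59/200 ∈ [9/53, 17/53) → index 2
j=3: u_3=79/200 ∈ [17/53, 23/53) → index 3
j=4: u_4=99/200 ∈ [23/53, 32/53) → index 4
j=5: u_5=119/200 ∈ [23/53, 32/53) → index 4
j=6: u_6=139/200 ∈ [36/53, 37/53) → index 6
j=7: u_7=159/200 ∈ [38/53, 44/53) → index 8
j=8: u_8=179/200 ∈ [44/53, 1) → index 9
j=9: u_9=199/200 ∈ [44/53, 1) → index 9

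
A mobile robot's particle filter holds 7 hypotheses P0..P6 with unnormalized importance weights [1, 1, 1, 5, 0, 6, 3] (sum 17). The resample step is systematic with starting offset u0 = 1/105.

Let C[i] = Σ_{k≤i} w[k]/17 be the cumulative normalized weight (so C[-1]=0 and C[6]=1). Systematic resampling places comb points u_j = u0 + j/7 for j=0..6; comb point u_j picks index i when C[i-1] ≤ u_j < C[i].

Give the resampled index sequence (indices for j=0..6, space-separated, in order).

0 2 3 3 5 5 6

C = [1/17, 2/17, 3/17, 8/17, 8/17, 14/17, 1]
j=0: u_0=1/105 ∈ [0, 1/17) → index 0
j=1: u_1=16/105 ∈ [2/17, 3/17) → index 2
j=2: u_2=31/105 ∈ [3/17, 8/17) → index 3
j=3: u_3=46/105 ∈ [3/17, 8/17) → index 3
j=4: u_4=61/105 ∈ [8/17, 14/17) → index 5
j=5: u_5=76/105 ∈ [8/17, 14/17) → index 5
j=6: u_6=13/15 ∈ [14/17, 1) → index 6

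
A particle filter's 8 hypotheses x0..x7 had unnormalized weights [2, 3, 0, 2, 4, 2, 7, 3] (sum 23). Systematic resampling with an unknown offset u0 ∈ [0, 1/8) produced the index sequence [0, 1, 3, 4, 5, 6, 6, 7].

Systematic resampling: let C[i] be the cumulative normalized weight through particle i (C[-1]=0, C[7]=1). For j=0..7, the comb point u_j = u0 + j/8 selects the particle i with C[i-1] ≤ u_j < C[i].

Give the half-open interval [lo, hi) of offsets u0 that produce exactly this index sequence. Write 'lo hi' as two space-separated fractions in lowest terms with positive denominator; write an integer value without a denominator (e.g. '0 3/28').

0 5/92

C = [2/23, 5/23, 5/23, 7/23, 11/23, 13/23, 20/23, 1]
j=0 picked index 0: u0 ∈ [0, 2/23)
j=1 picked index 1: u0 ∈ [-7/184, 17/184)
j=2 picked index 3: u0 ∈ [-3/92, 5/92)
j=3 picked index 4: u0 ∈ [-13/184, 19/184)
j=4 picked index 5: u0 ∈ [-1/46, 3/46)
j=5 picked index 6: u0 ∈ [-11/184, 45/184)
j=6 picked index 6: u0 ∈ [-17/92, 11/92)
j=7 picked index 7: u0 ∈ [-1/184, 1/8)
intersection: [0, 5/92)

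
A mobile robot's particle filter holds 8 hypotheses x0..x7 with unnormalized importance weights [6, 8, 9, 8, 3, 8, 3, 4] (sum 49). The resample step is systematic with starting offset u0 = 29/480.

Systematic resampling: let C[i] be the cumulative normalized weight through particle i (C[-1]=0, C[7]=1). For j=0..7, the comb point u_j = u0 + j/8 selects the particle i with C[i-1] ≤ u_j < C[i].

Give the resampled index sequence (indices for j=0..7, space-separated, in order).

0 1 2 2 3 4 5 7

C = [6/49, 2/7, 23/49, 31/49, 34/49, 6/7, 45/49, 1]
j=0: u_0=29/480 ∈ [0, 6/49) → index 0
j=1: u_1=89/480 ∈ [6/49, 2/7) → index 1
j=2: u_2=149/480 ∈ [2/7, 23/49) → index 2
j=3: u_3=209/480 ∈ [2/7, 23/49) → index 2
j=4: u_4=269/480 ∈ [23/49, 31/49) → index 3
j=5: u_5=329/480 ∈ [31/49, 34/49) → index 4
j=6: u_6=389/480 ∈ [34/49, 6/7) → index 5
j=7: u_7=449/480 ∈ [45/49, 1) → index 7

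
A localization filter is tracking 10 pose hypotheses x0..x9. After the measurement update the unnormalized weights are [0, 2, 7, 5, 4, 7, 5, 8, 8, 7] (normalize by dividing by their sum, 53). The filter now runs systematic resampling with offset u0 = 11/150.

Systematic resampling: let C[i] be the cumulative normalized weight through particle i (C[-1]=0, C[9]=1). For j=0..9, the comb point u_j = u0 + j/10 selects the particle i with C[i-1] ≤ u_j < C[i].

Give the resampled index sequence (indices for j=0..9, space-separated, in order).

2 3 4 5 6 7 7 8 9 9

C = [0, 2/53, 9/53, 14/53, 18/53, 25/53, 30/53, 38/53, 46/53, 1]
j=0: u_0=11/150 ∈ [2/53, 9/53) → index 2
j=1: u_1=13/75 ∈ [9/53, 14/53) → index 3
j=2: u_2=41/150 ∈ [14/53, 18/53) → index 4
j=3: u_3=28/75 ∈ [18/53, 25/53) → index 5
j=4: u_4=71/150 ∈ [25/53, 30/53) → index 6
j=5: u_5=43/75 ∈ [30/53, 38/53) → index 7
j=6: u_6=101/150 ∈ [30/53, 38/53) → index 7
j=7: u_7=58/75 ∈ [38/53, 46/53) → index 8
j=8: u_8=131/150 ∈ [46/53, 1) → index 9
j=9: u_9=73/75 ∈ [46/53, 1) → index 9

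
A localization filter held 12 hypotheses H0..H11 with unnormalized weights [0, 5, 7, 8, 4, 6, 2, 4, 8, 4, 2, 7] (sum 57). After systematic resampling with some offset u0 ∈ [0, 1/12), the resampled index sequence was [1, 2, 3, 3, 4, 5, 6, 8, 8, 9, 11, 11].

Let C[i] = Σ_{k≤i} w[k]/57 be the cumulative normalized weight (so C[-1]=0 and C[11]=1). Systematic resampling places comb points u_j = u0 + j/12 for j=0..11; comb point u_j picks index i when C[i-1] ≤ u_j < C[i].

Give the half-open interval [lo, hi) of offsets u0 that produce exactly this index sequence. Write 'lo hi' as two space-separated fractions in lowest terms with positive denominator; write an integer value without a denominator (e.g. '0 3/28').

11/228 7/114

C = [0, 5/57, 4/19, 20/57, 8/19, 10/19, 32/57, 12/19, 44/57, 16/19, 50/57, 1]
j=0 picked index 1: u0 ∈ [0, 5/57)
j=1 picked index 2: u0 ∈ [1/228, 29/228)
j=2 picked index 3: u0 ∈ [5/114, 7/38)
j=3 picked index 3: u0 ∈ [-3/76, 23/228)
j=4 picked index 4: u0 ∈ [1/57, 5/57)
j=5 picked index 5: u0 ∈ [1/228, 25/228)
j=6 picked index 6: u0 ∈ [1/38, 7/114)
j=7 picked index 8: u0 ∈ [11/228, 43/228)
j=8 picked index 8: u0 ∈ [-2/57, 2/19)
j=9 picked index 9: u0 ∈ [5/228, 7/76)
j=10 picked index 11: u0 ∈ [5/114, 1/6)
j=11 picked index 11: u0 ∈ [-3/76, 1/12)
intersection: [11/228, 7/114)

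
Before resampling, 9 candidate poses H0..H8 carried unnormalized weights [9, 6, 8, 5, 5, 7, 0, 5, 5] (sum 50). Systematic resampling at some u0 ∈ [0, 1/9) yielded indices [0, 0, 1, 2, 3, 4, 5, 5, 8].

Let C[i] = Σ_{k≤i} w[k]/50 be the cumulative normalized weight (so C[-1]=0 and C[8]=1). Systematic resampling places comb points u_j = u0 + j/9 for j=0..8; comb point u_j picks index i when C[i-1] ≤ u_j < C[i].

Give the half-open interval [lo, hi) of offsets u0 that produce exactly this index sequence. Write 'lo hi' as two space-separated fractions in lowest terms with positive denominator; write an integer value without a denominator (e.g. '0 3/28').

C = [9/50, 3/10, 23/50, 14/25, 33/50, 4/5, 4/5, 9/10, 1]
j=0 picked index 0: u0 ∈ [0, 9/50)
j=1 picked index 0: u0 ∈ [-1/9, 31/450)
j=2 picked index 1: u0 ∈ [-19/450, 7/90)
j=3 picked index 2: u0 ∈ [-1/30, 19/150)
j=4 picked index 3: u0 ∈ [7/450, 26/225)
j=5 picked index 4: u0 ∈ [1/225, 47/450)
j=6 picked index 5: u0 ∈ [-1/150, 2/15)
j=7 picked index 5: u0 ∈ [-53/450, 1/45)
j=8 picked index 8: u0 ∈ [1/90, 1/9)
intersection: [7/450, 1/45)

7/450 1/45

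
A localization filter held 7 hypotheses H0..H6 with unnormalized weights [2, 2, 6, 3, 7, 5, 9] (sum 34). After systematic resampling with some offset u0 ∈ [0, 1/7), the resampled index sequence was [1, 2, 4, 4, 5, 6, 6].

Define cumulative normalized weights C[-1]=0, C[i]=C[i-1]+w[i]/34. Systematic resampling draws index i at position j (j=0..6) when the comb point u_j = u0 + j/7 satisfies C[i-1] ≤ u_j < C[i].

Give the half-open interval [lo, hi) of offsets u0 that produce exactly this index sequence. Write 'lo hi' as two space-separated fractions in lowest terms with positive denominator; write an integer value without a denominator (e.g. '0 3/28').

23/238 2/17

C = [1/17, 2/17, 5/17, 13/34, 10/17, 25/34, 1]
j=0 picked index 1: u0 ∈ [1/17, 2/17)
j=1 picked index 2: u0 ∈ [-3/119, 18/119)
j=2 picked index 4: u0 ∈ [23/238, 36/119)
j=3 picked index 4: u0 ∈ [-11/238, 19/119)
j=4 picked index 5: u0 ∈ [2/119, 39/238)
j=5 picked index 6: u0 ∈ [5/238, 2/7)
j=6 picked index 6: u0 ∈ [-29/238, 1/7)
intersection: [23/238, 2/17)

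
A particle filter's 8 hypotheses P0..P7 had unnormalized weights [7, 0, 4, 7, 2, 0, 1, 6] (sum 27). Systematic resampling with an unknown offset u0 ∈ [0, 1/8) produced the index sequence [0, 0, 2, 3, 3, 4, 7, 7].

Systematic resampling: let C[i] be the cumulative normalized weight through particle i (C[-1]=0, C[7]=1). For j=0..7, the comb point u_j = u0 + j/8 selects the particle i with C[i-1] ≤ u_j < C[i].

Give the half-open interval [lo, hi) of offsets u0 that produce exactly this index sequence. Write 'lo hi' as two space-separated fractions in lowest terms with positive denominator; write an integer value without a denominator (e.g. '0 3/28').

1/24 25/216

C = [7/27, 7/27, 11/27, 2/3, 20/27, 20/27, 7/9, 1]
j=0 picked index 0: u0 ∈ [0, 7/27)
j=1 picked index 0: u0 ∈ [-1/8, 29/216)
j=2 picked index 2: u0 ∈ [1/108, 17/108)
j=3 picked index 3: u0 ∈ [7/216, 7/24)
j=4 picked index 3: u0 ∈ [-5/54, 1/6)
j=5 picked index 4: u0 ∈ [1/24, 25/216)
j=6 picked index 7: u0 ∈ [1/36, 1/4)
j=7 picked index 7: u0 ∈ [-7/72, 1/8)
intersection: [1/24, 25/216)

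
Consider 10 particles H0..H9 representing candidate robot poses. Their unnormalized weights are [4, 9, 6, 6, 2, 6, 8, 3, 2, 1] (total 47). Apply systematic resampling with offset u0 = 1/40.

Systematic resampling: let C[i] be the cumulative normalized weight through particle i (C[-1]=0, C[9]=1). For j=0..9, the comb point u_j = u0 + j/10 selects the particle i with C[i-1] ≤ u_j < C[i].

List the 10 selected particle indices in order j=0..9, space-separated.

0 1 1 2 3 3 5 6 6 7

C = [4/47, 13/47, 19/47, 25/47, 27/47, 33/47, 41/47, 44/47, 46/47, 1]
j=0: u_0=1/40 ∈ [0, 4/47) → index 0
j=1: u_1=1/8 ∈ [4/47, 13/47) → index 1
j=2: u_2=9/40 ∈ [4/47, 13/47) → index 1
j=3: u_3=13/40 ∈ [13/47, 19/47) → index 2
j=4: u_4=17/40 ∈ [19/47, 25/47) → index 3
j=5: u_5=21/40 ∈ [19/47, 25/47) → index 3
j=6: u_6=5/8 ∈ [27/47, 33/47) → index 5
j=7: u_7=29/40 ∈ [33/47, 41/47) → index 6
j=8: u_8=33/40 ∈ [33/47, 41/47) → index 6
j=9: u_9=37/40 ∈ [41/47, 44/47) → index 7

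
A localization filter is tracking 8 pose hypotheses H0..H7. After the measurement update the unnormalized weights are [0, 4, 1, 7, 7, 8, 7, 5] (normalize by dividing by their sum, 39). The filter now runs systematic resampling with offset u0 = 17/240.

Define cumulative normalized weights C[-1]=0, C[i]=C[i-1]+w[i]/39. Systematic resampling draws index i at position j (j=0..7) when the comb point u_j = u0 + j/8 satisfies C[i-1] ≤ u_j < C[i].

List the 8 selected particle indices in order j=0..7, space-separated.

C = [0, 4/39, 5/39, 4/13, 19/39, 9/13, 34/39, 1]
j=0: u_0=17/240 ∈ [0, 4/39) → index 1
j=1: u_1=47/240 ∈ [5/39, 4/13) → index 3
j=2: u_2=77/240 ∈ [4/13, 19/39) → index 4
j=3: u_3=107/240 ∈ [4/13, 19/39) → index 4
j=4: u_4=137/240 ∈ [19/39, 9/13) → index 5
j=5: u_5=167/240 ∈ [9/13, 34/39) → index 6
j=6: u_6=197/240 ∈ [9/13, 34/39) → index 6
j=7: u_7=227/240 ∈ [34/39, 1) → index 7

1 3 4 4 5 6 6 7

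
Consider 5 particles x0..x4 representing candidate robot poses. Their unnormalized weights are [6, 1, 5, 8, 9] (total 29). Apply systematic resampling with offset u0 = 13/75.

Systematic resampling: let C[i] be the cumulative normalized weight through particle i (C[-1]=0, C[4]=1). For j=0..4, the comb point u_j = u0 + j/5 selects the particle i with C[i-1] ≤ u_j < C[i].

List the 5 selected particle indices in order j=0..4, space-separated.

C = [6/29, 7/29, 12/29, 20/29, 1]
j=0: u_0=13/75 ∈ [0, 6/29) → index 0
j=1: u_1=28/75 ∈ [7/29, 12/29) → index 2
j=2: u_2=43/75 ∈ [12/29, 20/29) → index 3
j=3: u_3=58/75 ∈ [20/29, 1) → index 4
j=4: u_4=73/75 ∈ [20/29, 1) → index 4

0 2 3 4 4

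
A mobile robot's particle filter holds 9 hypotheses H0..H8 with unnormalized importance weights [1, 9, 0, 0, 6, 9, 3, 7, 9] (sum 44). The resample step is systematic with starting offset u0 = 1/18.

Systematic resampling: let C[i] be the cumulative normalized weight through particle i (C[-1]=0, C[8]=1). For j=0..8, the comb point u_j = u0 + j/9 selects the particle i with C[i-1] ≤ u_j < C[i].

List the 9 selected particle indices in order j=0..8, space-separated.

1 1 4 5 5 6 7 8 8

C = [1/44, 5/22, 5/22, 5/22, 4/11, 25/44, 7/11, 35/44, 1]
j=0: u_0=1/18 ∈ [1/44, 5/22) → index 1
j=1: u_1=1/6 ∈ [1/44, 5/22) → index 1
j=2: u_2=5/18 ∈ [5/22, 4/11) → index 4
j=3: u_3=7/18 ∈ [4/11, 25/44) → index 5
j=4: u_4=1/2 ∈ [4/11, 25/44) → index 5
j=5: u_5=11/18 ∈ [25/44, 7/11) → index 6
j=6: u_6=13/18 ∈ [7/11, 35/44) → index 7
j=7: u_7=5/6 ∈ [35/44, 1) → index 8
j=8: u_8=17/18 ∈ [35/44, 1) → index 8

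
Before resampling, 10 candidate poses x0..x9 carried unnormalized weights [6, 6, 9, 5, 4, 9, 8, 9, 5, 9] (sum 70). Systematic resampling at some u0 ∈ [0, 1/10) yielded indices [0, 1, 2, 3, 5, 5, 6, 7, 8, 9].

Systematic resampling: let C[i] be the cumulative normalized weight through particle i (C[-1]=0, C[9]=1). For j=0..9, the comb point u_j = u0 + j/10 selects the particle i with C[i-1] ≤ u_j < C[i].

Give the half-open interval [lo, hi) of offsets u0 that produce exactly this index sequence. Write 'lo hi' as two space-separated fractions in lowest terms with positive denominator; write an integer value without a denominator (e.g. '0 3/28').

1/35 2/35

C = [3/35, 6/35, 3/10, 13/35, 3/7, 39/70, 47/70, 4/5, 61/70, 1]
j=0 picked index 0: u0 ∈ [0, 3/35)
j=1 picked index 1: u0 ∈ [-1/70, 1/14)
j=2 picked index 2: u0 ∈ [-1/35, 1/10)
j=3 picked index 3: u0 ∈ [0, 1/14)
j=4 picked index 5: u0 ∈ [1/35, 11/70)
j=5 picked index 5: u0 ∈ [-1/14, 2/35)
j=6 picked index 6: u0 ∈ [-3/70, 1/14)
j=7 picked index 7: u0 ∈ [-1/35, 1/10)
j=8 picked index 8: u0 ∈ [0, 1/14)
j=9 picked index 9: u0 ∈ [-1/35, 1/10)
intersection: [1/35, 2/35)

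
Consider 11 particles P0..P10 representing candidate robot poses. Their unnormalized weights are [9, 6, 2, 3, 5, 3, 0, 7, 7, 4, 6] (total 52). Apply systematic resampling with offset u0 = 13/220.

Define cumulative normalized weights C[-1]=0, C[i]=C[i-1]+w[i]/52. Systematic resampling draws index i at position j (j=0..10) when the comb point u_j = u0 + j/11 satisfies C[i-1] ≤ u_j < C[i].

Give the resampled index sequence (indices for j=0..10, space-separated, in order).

C = [9/52, 15/52, 17/52, 5/13, 25/52, 7/13, 7/13, 35/52, 21/26, 23/26, 1]
j=0: u_0=13/220 ∈ [0, 9/52) → index 0
j=1: u_1=3/20 ∈ [0, 9/52) → index 0
j=2: u_2=53/220 ∈ [9/52, 15/52) → index 1
j=3: u_3=73/220 ∈ [17/52, 5/13) → index 3
j=4: u_4=93/220 ∈ [5/13, 25/52) → index 4
j=5: u_5=113/220 ∈ [25/52, 7/13) → index 5
j=6: u_6=133/220 ∈ [7/13, 35/52) → index 7
j=7: u_7=153/220 ∈ [35/52, 21/26) → index 8
j=8: u_8=173/220 ∈ [35/52, 21/26) → index 8
j=9: u_9=193/220 ∈ [21/26, 23/26) → index 9
j=10: u_10=213/220 ∈ [23/26, 1) → index 10

0 0 1 3 4 5 7 8 8 9 10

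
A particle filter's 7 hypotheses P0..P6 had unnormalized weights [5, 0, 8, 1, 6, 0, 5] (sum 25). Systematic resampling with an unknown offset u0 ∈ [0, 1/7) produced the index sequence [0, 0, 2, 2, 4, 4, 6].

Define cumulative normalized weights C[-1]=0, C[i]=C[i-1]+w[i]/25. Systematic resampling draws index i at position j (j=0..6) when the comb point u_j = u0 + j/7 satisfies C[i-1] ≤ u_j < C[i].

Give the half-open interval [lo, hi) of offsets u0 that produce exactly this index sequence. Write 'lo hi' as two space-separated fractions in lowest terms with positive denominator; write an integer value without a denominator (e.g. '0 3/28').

C = [1/5, 1/5, 13/25, 14/25, 4/5, 4/5, 1]
j=0 picked index 0: u0 ∈ [0, 1/5)
j=1 picked index 0: u0 ∈ [-1/7, 2/35)
j=2 picked index 2: u0 ∈ [-3/35, 41/175)
j=3 picked index 2: u0 ∈ [-8/35, 16/175)
j=4 picked index 4: u0 ∈ [-2/175, 8/35)
j=5 picked index 4: u0 ∈ [-27/175, 3/35)
j=6 picked index 6: u0 ∈ [-2/35, 1/7)
intersection: [0, 2/35)

0 2/35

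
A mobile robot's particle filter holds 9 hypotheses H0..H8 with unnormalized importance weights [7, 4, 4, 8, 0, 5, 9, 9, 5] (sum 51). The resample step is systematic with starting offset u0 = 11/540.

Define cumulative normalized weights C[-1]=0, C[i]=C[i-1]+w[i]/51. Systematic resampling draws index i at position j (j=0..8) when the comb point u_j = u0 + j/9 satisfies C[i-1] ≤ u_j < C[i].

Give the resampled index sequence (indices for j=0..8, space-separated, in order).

0 0 2 3 5 6 6 7 8

C = [7/51, 11/51, 5/17, 23/51, 23/51, 28/51, 37/51, 46/51, 1]
j=0: u_0=11/540 ∈ [0, 7/51) → index 0
j=1: u_1=71/540 ∈ [0, 7/51) → index 0
j=2: u_2=131/540 ∈ [11/51, 5/17) → index 2
j=3: u_3=191/540 ∈ [5/17, 23/51) → index 3
j=4: u_4=251/540 ∈ [23/51, 28/51) → index 5
j=5: u_5=311/540 ∈ [28/51, 37/51) → index 6
j=6: u_6=371/540 ∈ [28/51, 37/51) → index 6
j=7: u_7=431/540 ∈ [37/51, 46/51) → index 7
j=8: u_8=491/540 ∈ [46/51, 1) → index 8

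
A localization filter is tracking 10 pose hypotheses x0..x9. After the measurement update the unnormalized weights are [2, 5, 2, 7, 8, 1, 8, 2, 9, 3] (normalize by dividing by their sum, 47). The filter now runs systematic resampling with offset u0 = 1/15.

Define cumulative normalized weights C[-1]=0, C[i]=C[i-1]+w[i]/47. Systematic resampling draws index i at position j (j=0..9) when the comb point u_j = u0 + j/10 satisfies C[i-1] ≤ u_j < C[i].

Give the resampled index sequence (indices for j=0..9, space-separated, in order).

C = [2/47, 7/47, 9/47, 16/47, 24/47, 25/47, 33/47, 35/47, 44/47, 1]
j=0: u_0=1/15 ∈ [2/47, 7/47) → index 1
j=1: u_1=1/6 ∈ [7/47, 9/47) → index 2
j=2: u_2=4/15 ∈ [9/47, 16/47) → index 3
j=3: u_3=11/30 ∈ [16/47, 24/47) → index 4
j=4: u_4=7/15 ∈ [16/47, 24/47) → index 4
j=5: u_5=17/30 ∈ [25/47, 33/47) → index 6
j=6: u_6=2/3 ∈ [25/47, 33/47) → index 6
j=7: u_7=23/30 ∈ [35/47, 44/47) → index 8
j=8: u_8=13/15 ∈ [35/47, 44/47) → index 8
j=9: u_9=29/30 ∈ [44/47, 1) → index 9

1 2 3 4 4 6 6 8 8 9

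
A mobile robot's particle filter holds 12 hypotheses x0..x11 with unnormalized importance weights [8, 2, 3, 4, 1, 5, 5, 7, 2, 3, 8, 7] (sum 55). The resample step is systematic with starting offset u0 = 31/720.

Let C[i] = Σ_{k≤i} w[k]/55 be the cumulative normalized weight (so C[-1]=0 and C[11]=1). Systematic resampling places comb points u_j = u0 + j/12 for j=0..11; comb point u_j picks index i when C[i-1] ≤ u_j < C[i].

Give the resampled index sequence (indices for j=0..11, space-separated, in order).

0 0 2 3 5 6 7 7 9 10 11 11

C = [8/55, 2/11, 13/55, 17/55, 18/55, 23/55, 28/55, 7/11, 37/55, 8/11, 48/55, 1]
j=0: u_0=31/720 ∈ [0, 8/55) → index 0
j=1: u_1=91/720 ∈ [0, 8/55) → index 0
j=2: u_2=151/720 ∈ [2/11, 13/55) → index 2
j=3: u_3=211/720 ∈ [13/55, 17/55) → index 3
j=4: u_4=271/720 ∈ [18/55, 23/55) → index 5
j=5: u_5=331/720 ∈ [23/55, 28/55) → index 6
j=6: u_6=391/720 ∈ [28/55, 7/11) → index 7
j=7: u_7=451/720 ∈ [28/55, 7/11) → index 7
j=8: u_8=511/720 ∈ [37/55, 8/11) → index 9
j=9: u_9=571/720 ∈ [8/11, 48/55) → index 10
j=10: u_10=631/720 ∈ [48/55, 1) → index 11
j=11: u_11=691/720 ∈ [48/55, 1) → index 11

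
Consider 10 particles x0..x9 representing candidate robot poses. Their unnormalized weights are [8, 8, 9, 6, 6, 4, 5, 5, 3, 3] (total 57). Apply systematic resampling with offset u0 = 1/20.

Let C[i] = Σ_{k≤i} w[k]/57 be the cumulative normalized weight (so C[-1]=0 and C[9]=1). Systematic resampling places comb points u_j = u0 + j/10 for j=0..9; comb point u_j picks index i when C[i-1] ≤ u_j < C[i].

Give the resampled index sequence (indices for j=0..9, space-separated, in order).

0 1 1 2 3 4 5 6 7 9

C = [8/57, 16/57, 25/57, 31/57, 37/57, 41/57, 46/57, 17/19, 18/19, 1]
j=0: u_0=1/20 ∈ [0, 8/57) → index 0
j=1: u_1=3/20 ∈ [8/57, 16/57) → index 1
j=2: u_2=1/4 ∈ [8/57, 16/57) → index 1
j=3: u_3=7/20 ∈ [16/57, 25/57) → index 2
j=4: u_4=9/20 ∈ [25/57, 31/57) → index 3
j=5: u_5=11/20 ∈ [31/57, 37/57) → index 4
j=6: u_6=13/20 ∈ [37/57, 41/57) → index 5
j=7: u_7=3/4 ∈ [41/57, 46/57) → index 6
j=8: u_8=17/20 ∈ [46/57, 17/19) → index 7
j=9: u_9=19/20 ∈ [18/19, 1) → index 9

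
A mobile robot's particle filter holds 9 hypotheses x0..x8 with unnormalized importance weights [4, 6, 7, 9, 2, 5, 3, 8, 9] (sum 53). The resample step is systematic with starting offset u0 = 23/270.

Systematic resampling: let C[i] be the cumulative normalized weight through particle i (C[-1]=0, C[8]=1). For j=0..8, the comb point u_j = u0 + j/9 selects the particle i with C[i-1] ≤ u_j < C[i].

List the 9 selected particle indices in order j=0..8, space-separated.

1 2 2 3 5 6 7 8 8

C = [4/53, 10/53, 17/53, 26/53, 28/53, 33/53, 36/53, 44/53, 1]
j=0: u_0=23/270 ∈ [4/53, 10/53) → index 1
j=1: u_1=53/270 ∈ [10/53, 17/53) → index 2
j=2: u_2=83/270 ∈ [10/53, 17/53) → index 2
j=3: u_3=113/270 ∈ [17/53, 26/53) → index 3
j=4: u_4=143/270 ∈ [28/53, 33/53) → index 5
j=5: u_5=173/270 ∈ [33/53, 36/53) → index 6
j=6: u_6=203/270 ∈ [36/53, 44/53) → index 7
j=7: u_7=233/270 ∈ [44/53, 1) → index 8
j=8: u_8=263/270 ∈ [44/53, 1) → index 8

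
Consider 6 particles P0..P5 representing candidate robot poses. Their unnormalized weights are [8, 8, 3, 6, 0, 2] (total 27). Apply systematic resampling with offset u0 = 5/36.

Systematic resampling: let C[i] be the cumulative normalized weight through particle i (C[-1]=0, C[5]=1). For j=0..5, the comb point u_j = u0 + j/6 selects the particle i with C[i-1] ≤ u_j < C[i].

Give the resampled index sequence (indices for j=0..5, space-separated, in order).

C = [8/27, 16/27, 19/27, 25/27, 25/27, 1]
j=0: u_0=5/36 ∈ [0, 8/27) → index 0
j=1: u_1=11/36 ∈ [8/27, 16/27) → index 1
j=2: u_2=17/36 ∈ [8/27, 16/27) → index 1
j=3: u_3=23/36 ∈ [16/27, 19/27) → index 2
j=4: u_4=29/36 ∈ [19/27, 25/27) → index 3
j=5: u_5=35/36 ∈ [25/27, 1) → index 5

0 1 1 2 3 5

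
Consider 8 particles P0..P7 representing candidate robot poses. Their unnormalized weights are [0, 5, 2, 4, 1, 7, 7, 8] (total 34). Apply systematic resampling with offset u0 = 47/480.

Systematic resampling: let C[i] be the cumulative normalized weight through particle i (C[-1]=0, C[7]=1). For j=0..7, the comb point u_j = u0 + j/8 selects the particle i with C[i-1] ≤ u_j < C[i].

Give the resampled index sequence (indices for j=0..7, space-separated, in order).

1 3 4 5 6 6 7 7

C = [0, 5/34, 7/34, 11/34, 6/17, 19/34, 13/17, 1]
j=0: u_0=47/480 ∈ [0, 5/34) → index 1
j=1: u_1=107/480 ∈ [7/34, 11/34) → index 3
j=2: u_2=167/480 ∈ [11/34, 6/17) → index 4
j=3: u_3=227/480 ∈ [6/17, 19/34) → index 5
j=4: u_4=287/480 ∈ [19/34, 13/17) → index 6
j=5: u_5=347/480 ∈ [19/34, 13/17) → index 6
j=6: u_6=407/480 ∈ [13/17, 1) → index 7
j=7: u_7=467/480 ∈ [13/17, 1) → index 7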